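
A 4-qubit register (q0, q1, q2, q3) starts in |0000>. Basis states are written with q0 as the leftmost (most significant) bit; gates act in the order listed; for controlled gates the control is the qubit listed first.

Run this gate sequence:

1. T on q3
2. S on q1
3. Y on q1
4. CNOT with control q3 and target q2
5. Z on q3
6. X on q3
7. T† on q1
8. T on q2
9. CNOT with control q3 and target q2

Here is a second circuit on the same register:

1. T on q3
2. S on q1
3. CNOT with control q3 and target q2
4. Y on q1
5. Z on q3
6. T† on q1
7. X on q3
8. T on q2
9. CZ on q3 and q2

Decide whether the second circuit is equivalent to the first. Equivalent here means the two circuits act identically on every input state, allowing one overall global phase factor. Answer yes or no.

No: there is an input state on which the two circuits produce genuinely different outputs (not merely differing by a phase).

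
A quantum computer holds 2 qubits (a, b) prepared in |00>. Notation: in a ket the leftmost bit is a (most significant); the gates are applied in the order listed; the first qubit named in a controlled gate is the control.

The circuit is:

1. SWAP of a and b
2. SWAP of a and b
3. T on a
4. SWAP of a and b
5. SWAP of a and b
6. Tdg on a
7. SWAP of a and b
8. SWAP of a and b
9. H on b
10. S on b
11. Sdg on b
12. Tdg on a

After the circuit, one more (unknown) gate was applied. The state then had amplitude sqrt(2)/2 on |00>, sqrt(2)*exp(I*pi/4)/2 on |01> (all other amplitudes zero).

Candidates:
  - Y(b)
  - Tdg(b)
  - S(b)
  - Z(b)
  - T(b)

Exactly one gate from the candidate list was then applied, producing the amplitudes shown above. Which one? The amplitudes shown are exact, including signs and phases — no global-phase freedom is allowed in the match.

It was T(b) that produced the state shown. Key observation: steps 1-8 multiply out to the identity, so the circuit reduces to the remaining gates.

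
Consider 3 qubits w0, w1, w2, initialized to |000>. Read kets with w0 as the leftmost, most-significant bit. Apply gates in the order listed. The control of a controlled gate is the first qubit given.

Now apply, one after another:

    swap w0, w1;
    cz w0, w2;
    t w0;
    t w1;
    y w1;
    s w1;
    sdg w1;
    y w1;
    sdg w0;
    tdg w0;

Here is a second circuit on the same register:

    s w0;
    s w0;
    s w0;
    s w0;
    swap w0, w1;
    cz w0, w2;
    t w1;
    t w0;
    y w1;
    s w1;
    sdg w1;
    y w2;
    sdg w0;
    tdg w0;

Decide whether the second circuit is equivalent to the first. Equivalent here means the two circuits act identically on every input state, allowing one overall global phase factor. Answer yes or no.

No — the two circuits implement different unitaries, even allowing a global phase.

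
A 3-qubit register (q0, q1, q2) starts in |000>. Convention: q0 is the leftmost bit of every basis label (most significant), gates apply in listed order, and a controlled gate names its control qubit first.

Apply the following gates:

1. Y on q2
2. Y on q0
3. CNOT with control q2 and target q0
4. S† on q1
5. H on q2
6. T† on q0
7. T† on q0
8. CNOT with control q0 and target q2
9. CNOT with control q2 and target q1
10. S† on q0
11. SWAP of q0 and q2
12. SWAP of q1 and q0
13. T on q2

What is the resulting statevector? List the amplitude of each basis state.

The final amplitudes are -sqrt(2)/2 on |000>, sqrt(2)/2 on |110>, and 0 on every other basis state.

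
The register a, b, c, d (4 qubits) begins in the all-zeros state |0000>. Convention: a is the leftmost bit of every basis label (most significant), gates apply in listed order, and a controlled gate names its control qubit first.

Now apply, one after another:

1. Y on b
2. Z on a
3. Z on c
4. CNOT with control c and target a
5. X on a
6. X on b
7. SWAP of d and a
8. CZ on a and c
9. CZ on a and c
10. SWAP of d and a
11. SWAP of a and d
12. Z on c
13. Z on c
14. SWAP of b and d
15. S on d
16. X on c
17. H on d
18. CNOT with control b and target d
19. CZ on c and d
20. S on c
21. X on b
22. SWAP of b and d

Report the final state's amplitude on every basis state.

After the circuit, the state carries amplitude -sqrt(2)/2 on |0010>, sqrt(2)/2 on |0110>, and 0 on every other basis state. Key observation: steps 7-10 multiply out to the identity, so the circuit reduces to the remaining gates.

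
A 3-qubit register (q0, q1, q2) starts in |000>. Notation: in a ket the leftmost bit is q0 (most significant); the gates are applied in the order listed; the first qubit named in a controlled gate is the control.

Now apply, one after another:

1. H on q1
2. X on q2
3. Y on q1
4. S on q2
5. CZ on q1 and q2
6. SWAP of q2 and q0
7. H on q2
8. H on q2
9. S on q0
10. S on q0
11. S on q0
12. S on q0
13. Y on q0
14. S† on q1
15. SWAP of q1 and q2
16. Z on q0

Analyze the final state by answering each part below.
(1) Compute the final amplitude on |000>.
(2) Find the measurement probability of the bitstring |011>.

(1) The final state's coefficient on |000> equals -sqrt(2)*I/2.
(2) A full measurement returns |011> with probability 0.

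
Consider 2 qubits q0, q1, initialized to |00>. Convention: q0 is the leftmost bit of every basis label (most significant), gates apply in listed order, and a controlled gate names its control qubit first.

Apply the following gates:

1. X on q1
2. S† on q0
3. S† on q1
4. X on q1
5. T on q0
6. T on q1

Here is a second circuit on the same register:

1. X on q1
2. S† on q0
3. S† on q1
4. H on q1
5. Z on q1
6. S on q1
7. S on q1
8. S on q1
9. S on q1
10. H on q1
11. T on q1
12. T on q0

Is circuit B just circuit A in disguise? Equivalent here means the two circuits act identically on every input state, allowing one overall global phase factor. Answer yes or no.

Yes: on every input state the two circuits agree up to one overall phase factor.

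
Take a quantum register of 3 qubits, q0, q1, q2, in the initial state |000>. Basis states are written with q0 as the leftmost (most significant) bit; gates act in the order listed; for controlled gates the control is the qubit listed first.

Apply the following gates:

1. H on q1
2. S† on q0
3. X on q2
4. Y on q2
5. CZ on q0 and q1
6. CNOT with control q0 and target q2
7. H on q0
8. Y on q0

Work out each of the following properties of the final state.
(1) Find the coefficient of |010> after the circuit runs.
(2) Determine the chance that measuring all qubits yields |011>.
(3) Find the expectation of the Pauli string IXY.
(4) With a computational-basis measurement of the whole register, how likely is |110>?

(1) The amplitude on |010> is -1/2.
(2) A full measurement returns |011> with probability 0.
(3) The expectation value of IXY is 0.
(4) Outcome |110> occurs with probability 1/4.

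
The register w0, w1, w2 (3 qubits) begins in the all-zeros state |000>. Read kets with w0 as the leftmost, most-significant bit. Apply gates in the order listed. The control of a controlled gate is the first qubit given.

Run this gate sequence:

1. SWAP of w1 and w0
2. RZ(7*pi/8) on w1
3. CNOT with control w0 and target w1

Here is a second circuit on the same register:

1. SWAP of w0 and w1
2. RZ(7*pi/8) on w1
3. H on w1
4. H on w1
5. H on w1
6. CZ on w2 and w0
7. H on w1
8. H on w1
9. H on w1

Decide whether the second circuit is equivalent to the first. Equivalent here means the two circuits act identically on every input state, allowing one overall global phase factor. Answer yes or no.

No, they are not equivalent — no single phase factor reconciles the two unitaries.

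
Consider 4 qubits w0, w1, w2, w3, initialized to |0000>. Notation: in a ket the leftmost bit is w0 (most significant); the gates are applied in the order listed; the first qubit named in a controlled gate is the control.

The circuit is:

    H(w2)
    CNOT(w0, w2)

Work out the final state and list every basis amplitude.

After the circuit, the state carries amplitude sqrt(2)/2 on |0000>, sqrt(2)/2 on |0010>, and 0 on every other basis state.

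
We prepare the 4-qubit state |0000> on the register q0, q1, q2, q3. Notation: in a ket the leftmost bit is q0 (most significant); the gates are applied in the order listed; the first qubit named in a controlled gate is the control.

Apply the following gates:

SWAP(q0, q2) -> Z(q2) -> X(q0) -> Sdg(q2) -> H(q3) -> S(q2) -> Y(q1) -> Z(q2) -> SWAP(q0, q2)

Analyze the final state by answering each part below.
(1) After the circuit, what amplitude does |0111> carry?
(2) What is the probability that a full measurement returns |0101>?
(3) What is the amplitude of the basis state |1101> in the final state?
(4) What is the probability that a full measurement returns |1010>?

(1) The final state's coefficient on |0111> equals sqrt(2)*I/2.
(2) The probability of measuring |0101> is 0.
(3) |1101> carries amplitude 0 in the final state.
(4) Outcome |1010> occurs with probability 0.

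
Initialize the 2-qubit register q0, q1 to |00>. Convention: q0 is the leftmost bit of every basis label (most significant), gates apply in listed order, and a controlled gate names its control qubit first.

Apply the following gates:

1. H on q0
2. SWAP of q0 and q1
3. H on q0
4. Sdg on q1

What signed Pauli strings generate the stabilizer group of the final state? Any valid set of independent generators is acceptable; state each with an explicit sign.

The final state is stabilized by the group generated by +XI, -IY; other independent generating sets are equally valid.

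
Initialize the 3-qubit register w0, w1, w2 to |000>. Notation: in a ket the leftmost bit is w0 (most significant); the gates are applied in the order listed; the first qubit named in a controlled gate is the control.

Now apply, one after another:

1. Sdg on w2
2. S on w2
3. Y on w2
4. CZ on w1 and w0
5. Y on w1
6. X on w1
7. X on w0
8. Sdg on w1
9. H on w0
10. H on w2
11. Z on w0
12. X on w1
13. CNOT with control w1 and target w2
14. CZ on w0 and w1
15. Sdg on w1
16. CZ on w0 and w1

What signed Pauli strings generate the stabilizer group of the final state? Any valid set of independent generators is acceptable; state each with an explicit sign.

One valid set of independent stabilizer generators is +XII, -IIX, -IZI (any independent generating set of the same group is equally correct).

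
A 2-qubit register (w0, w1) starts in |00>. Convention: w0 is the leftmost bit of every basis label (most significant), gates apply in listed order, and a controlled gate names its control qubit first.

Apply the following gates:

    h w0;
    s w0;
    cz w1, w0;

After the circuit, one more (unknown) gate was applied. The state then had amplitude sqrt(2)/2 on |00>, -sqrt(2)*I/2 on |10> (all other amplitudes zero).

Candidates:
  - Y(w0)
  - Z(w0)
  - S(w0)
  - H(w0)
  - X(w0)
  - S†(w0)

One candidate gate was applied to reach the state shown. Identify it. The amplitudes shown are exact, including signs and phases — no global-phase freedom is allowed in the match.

The applied gate was Z(w0).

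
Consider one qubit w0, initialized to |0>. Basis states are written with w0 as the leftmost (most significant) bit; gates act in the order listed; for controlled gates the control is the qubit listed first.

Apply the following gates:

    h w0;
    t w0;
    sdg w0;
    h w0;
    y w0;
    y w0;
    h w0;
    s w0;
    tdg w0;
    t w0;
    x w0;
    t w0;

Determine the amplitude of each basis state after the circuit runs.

After the circuit, the state carries amplitude sqrt(2)*exp(I*pi/4)/2 on |0>, sqrt(2)*exp(I*pi/4)/2 on |1>.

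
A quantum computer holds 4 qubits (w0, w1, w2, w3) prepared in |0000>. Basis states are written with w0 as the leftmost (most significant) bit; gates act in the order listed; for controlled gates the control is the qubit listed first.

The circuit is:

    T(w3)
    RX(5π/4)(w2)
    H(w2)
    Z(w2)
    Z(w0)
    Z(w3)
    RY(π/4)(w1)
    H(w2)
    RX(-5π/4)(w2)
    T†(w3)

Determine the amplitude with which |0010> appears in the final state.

|0010> carries amplitude sqrt(sqrt(2) + 2)/2 in the final state.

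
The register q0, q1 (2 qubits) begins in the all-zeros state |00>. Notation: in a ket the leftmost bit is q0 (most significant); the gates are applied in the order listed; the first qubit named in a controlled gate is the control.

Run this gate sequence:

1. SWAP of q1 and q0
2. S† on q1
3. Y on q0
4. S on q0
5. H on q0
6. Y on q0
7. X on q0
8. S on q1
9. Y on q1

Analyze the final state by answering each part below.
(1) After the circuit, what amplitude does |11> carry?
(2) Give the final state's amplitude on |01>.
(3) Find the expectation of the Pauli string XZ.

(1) The final state's coefficient on |11> equals sqrt(2)/2.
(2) |01> carries amplitude sqrt(2)/2 in the final state.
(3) The observable XZ averages to -1.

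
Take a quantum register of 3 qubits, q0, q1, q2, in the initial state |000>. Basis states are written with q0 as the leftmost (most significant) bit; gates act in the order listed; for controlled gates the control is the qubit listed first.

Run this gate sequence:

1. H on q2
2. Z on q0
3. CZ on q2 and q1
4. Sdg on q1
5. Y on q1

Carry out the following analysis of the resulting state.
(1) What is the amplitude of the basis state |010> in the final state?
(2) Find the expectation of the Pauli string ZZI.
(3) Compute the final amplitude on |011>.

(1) The final state's coefficient on |010> equals sqrt(2)*I/2.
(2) The expectation value of ZZI is -1.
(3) The final state's coefficient on |011> equals sqrt(2)*I/2.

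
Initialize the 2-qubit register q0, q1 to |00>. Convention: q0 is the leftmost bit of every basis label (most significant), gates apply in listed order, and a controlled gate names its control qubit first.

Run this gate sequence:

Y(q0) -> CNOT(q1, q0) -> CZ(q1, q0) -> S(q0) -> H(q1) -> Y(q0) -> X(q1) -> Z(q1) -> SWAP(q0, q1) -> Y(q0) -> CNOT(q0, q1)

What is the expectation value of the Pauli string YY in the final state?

In the final state, YY has expectation -1.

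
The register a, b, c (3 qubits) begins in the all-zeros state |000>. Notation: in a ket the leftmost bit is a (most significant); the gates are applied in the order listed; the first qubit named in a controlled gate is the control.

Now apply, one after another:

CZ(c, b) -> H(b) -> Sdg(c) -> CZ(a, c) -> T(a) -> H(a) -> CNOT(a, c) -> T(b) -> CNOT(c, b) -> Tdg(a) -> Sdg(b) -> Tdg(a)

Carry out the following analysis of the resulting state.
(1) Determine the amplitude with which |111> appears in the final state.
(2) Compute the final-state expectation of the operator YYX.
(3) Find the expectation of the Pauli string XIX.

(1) The amplitude on |111> is -1/2.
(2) In the final state, YYX has expectation 1.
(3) The expectation value of XIX is 0.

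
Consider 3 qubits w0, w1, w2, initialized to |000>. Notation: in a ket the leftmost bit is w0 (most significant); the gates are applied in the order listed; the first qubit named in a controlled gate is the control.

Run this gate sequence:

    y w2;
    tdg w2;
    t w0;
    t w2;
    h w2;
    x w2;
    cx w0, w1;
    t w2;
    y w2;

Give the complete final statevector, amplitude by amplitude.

After the circuit, the state carries amplitude sqrt(2)*exp(I*pi/4)/2 on |000>, sqrt(2)/2 on |001>, and 0 on every other basis state.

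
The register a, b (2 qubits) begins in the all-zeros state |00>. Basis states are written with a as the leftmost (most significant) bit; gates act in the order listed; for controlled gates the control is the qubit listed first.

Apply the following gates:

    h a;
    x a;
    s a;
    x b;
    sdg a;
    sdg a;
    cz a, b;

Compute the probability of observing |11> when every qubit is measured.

A full measurement returns |11> with probability 1/2.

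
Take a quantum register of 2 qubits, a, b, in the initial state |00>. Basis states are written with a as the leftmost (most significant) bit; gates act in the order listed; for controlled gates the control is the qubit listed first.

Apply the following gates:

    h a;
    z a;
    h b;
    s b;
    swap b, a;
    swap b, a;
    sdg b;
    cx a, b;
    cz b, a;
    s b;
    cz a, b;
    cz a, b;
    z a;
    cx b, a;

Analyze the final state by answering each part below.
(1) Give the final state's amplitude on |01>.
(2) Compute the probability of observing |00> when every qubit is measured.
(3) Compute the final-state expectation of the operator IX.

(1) The amplitude on |01> is -I/2. Key observation: gates 4-7 undo each other exactly, leaving only the rest of the circuit to track.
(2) Outcome |00> occurs with probability 1/4.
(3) The expectation value of IX is 0.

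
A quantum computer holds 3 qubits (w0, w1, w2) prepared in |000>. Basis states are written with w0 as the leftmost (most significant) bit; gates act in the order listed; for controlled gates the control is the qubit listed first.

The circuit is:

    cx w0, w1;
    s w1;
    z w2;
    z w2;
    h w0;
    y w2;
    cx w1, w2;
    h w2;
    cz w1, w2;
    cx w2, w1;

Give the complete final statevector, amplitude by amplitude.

After the circuit, the state carries amplitude I/2 on |000>, 0 on |001>, 0 on |010>, -I/2 on |011>, I/2 on |100>, 0 on |101>, 0 on |110>, -I/2 on |111>.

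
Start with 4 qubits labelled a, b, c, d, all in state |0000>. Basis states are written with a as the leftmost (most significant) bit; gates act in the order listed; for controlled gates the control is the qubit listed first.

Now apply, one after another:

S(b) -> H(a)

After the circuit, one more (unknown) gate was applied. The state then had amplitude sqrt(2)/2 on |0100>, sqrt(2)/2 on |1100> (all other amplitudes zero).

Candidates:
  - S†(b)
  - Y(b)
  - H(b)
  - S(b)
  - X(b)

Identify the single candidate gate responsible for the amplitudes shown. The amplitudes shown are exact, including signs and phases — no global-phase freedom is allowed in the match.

It was X(b) that produced the state shown.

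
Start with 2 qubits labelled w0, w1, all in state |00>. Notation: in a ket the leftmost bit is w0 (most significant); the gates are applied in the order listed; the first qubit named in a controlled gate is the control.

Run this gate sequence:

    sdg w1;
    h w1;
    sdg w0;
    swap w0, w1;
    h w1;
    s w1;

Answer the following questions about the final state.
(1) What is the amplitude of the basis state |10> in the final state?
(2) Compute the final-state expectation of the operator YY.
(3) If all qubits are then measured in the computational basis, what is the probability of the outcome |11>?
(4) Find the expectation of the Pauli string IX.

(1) The final state's coefficient on |10> equals 1/2.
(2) The observable YY averages to 0.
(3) The probability of measuring |11> is 1/4.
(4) The observable IX averages to 0.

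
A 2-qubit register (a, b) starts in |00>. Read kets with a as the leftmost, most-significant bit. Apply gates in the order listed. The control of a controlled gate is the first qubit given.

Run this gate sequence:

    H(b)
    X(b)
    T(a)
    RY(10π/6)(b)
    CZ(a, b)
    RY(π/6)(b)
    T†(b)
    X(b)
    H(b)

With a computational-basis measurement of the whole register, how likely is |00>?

A full measurement returns |00> with probability sqrt(6)/8 + 1/2.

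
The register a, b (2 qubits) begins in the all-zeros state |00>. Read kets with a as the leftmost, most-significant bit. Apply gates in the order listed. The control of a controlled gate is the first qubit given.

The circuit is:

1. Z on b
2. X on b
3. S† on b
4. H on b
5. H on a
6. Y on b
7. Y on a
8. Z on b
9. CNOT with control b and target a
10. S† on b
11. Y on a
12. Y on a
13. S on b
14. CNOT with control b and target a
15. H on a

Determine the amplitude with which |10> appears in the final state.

|10> carries amplitude -sqrt(2)*I/2 in the final state. Key observation: the block from step 9 through step 14 cancels to the identity and can be dropped.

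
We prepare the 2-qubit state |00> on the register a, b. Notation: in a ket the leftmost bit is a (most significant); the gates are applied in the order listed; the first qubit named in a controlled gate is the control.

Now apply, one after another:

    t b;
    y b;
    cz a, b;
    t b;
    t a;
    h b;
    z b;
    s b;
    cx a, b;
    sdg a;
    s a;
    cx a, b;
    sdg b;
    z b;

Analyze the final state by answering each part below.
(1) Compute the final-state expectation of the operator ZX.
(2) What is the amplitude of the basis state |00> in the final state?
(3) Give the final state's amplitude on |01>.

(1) The expectation value of ZX is -1.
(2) The final state's coefficient on |00> equals sqrt(2)*exp(3*I*pi/4)/2.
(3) The final state's coefficient on |01> equals -sqrt(2)*exp(3*I*pi/4)/2.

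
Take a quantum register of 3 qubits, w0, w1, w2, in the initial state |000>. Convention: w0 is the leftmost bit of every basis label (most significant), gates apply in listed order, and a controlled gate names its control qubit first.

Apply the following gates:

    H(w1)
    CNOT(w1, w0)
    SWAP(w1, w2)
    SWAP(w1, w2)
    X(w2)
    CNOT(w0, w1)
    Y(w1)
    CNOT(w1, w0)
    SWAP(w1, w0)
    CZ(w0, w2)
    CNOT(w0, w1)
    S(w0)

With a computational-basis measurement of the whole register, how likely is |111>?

A full measurement returns |111> with probability 1/2.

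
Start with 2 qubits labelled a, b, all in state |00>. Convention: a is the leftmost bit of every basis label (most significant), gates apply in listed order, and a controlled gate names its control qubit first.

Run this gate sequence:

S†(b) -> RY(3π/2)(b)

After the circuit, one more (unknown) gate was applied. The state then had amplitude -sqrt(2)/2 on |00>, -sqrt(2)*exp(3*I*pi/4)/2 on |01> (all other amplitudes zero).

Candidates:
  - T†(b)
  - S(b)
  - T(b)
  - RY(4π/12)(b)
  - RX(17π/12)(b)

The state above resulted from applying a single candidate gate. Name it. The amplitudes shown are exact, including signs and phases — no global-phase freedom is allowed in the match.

The unique candidate consistent with the amplitudes is T†(b).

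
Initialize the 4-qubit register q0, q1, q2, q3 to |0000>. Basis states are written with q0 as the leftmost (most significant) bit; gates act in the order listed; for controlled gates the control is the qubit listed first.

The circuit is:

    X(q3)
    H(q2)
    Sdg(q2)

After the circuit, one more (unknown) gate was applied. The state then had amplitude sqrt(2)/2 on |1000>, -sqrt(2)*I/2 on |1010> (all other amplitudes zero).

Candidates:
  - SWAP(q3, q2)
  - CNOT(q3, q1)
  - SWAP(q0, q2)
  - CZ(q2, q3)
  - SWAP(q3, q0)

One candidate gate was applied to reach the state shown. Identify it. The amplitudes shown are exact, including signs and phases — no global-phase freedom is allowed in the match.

The unique candidate consistent with the amplitudes is SWAP(q3, q0).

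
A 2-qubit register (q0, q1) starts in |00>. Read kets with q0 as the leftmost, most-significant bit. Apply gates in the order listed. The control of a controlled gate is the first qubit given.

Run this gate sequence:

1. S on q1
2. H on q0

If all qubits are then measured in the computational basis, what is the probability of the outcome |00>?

Outcome |00> occurs with probability 1/2.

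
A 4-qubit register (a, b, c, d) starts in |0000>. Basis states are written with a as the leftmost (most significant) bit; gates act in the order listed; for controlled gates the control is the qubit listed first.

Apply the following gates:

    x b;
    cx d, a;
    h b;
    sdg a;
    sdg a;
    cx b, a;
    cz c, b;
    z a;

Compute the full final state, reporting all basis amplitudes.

After the circuit, the state carries amplitude sqrt(2)/2 on |0000>, sqrt(2)/2 on |1100>, and 0 on every other basis state.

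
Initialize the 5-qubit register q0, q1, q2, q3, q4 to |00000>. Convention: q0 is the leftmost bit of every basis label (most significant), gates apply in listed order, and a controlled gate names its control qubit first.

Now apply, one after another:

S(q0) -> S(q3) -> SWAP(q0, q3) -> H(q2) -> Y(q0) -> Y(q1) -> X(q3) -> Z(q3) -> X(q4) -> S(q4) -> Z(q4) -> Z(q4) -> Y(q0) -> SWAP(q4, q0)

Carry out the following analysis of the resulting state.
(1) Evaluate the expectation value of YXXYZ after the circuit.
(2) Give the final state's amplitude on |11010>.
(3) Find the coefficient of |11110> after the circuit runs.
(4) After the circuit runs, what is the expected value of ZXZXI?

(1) In the final state, YXXYZ has expectation 0.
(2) The amplitude on |11010> is sqrt(2)/2.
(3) The final state's coefficient on |11110> equals sqrt(2)/2.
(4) In the final state, ZXZXI has expectation 0.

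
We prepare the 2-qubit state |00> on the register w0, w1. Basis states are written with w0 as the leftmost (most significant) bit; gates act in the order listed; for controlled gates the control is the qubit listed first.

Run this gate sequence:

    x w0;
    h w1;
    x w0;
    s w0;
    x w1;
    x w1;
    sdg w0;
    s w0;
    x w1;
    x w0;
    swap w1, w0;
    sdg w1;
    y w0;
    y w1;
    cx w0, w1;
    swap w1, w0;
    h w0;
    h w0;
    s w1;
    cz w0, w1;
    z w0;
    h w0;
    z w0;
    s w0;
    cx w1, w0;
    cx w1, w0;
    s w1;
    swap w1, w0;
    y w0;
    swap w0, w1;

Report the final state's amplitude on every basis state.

After the circuit, the state carries amplitude 1/2 on |00>, -1/2 on |01>, I/2 on |10>, I/2 on |11>.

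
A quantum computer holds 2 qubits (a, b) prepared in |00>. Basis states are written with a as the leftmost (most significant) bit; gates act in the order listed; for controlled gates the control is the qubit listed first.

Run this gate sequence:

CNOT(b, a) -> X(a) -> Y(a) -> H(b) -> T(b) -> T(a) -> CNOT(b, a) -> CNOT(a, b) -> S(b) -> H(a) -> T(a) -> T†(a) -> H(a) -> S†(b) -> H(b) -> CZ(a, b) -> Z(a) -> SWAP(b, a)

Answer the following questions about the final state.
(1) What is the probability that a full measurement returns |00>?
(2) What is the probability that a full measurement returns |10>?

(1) The probability of measuring |00> is 1/4. Key observation: gates 9-14 undo each other exactly, leaving only the rest of the circuit to track.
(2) The probability of measuring |10> is 1/4.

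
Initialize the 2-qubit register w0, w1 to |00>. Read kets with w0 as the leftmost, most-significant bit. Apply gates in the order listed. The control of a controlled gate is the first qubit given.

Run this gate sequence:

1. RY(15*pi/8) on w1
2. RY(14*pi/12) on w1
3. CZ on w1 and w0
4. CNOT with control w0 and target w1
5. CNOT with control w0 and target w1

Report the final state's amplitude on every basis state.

The resulting statevector has amplitude sin(pi/48) on |00>, -cos(pi/48) on |01>, 0 on |10>, 0 on |11>. Key observation: steps 4-5 multiply out to the identity, so the circuit reduces to the remaining gates.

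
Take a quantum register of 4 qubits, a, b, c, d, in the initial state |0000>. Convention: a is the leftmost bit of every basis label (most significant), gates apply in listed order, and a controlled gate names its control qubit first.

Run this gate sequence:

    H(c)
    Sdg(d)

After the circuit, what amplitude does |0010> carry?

The amplitude on |0010> is sqrt(2)/2.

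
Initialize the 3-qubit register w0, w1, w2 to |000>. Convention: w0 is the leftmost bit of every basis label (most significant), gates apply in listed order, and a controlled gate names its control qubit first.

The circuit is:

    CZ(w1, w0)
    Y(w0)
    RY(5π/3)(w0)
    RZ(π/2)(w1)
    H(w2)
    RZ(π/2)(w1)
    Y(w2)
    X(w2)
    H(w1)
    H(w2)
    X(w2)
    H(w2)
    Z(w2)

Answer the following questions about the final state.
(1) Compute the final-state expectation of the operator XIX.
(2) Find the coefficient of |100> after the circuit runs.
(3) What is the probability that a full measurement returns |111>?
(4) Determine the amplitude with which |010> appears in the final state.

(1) The observable XIX averages to -sqrt(3)/2. Key observation: gates 10-13 undo each other exactly, leaving only the rest of the circuit to track.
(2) |100> carries amplitude -sqrt(3)*I/4 in the final state.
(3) A full measurement returns |111> with probability 3/16.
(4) The final state's coefficient on |010> equals -I/4.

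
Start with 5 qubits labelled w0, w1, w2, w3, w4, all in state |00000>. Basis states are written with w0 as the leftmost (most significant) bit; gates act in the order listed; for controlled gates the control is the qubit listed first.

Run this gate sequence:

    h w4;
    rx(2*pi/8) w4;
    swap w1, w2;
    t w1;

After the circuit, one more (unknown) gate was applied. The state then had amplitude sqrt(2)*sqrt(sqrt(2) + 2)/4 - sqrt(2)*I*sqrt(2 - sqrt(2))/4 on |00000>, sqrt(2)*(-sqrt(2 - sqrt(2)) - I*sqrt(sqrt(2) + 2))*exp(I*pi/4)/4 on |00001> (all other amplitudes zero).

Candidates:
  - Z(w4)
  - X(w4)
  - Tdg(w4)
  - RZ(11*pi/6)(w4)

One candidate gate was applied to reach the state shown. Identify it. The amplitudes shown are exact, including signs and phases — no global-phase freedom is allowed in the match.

It was Tdg(w4) that produced the state shown.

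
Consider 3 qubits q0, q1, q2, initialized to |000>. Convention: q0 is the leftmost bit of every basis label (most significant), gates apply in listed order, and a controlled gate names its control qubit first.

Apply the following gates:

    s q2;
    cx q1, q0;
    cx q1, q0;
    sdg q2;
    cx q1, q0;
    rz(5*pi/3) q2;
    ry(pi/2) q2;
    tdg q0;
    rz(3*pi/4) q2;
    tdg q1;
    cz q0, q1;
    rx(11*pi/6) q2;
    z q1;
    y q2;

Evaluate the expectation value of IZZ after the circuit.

The observable IZZ averages to sqrt(2)/4.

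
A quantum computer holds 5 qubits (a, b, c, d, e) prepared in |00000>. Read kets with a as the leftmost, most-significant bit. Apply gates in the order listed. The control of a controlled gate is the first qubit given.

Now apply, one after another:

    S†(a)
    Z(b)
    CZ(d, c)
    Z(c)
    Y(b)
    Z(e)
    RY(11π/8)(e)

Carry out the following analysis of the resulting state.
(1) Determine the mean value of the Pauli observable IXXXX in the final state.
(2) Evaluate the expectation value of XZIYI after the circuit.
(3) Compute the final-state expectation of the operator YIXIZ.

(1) The observable IXXXX averages to 0.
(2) In the final state, XZIYI has expectation 0.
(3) The observable YIXIZ averages to 0.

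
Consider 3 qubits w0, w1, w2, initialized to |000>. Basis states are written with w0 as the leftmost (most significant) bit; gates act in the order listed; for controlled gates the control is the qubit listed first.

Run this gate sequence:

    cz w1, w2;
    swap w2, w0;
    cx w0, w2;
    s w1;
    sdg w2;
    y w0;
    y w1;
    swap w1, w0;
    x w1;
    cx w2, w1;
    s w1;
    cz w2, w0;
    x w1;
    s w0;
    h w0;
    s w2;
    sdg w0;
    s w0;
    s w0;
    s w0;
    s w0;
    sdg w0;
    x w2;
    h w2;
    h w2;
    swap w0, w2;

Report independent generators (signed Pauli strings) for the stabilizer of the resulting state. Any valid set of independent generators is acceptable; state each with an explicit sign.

The stabilizer group can be generated by +IIX, -ZII, -IZI, among other valid generating sets. Key observation: gates 18-21 undo each other exactly, leaving only the rest of the circuit to track.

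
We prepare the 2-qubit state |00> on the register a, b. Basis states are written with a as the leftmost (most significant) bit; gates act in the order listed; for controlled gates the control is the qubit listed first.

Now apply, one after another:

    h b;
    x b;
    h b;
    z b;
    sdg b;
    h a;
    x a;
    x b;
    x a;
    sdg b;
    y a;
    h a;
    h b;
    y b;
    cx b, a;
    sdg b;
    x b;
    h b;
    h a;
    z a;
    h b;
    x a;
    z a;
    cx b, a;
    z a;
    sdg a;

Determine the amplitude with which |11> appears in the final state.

|11> carries amplitude 1/2 in the final state. Key observation: steps 1-4 multiply out to the identity, so the circuit reduces to the remaining gates.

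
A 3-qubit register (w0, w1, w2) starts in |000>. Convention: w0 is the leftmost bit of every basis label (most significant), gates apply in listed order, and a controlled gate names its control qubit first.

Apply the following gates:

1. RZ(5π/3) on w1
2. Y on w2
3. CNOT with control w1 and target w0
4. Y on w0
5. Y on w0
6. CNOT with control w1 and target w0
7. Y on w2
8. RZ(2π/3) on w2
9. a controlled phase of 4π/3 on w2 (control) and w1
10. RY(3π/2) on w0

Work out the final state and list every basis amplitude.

The final amplitudes are -sqrt(2)*exp(5*I*pi/6)/2 on |000>, sqrt(2)*exp(5*I*pi/6)/2 on |100>, and 0 on every other basis state. Key observation: gates 2-7 undo each other exactly, leaving only the rest of the circuit to track.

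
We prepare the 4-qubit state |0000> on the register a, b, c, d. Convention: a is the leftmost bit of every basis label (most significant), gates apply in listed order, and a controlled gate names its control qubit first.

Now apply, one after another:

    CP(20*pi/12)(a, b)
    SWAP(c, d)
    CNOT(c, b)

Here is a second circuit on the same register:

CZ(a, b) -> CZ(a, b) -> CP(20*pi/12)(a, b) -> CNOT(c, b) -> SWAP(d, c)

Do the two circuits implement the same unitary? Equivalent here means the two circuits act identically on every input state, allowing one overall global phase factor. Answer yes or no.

No: there is an input state on which the two circuits produce genuinely different outputs (not merely differing by a phase).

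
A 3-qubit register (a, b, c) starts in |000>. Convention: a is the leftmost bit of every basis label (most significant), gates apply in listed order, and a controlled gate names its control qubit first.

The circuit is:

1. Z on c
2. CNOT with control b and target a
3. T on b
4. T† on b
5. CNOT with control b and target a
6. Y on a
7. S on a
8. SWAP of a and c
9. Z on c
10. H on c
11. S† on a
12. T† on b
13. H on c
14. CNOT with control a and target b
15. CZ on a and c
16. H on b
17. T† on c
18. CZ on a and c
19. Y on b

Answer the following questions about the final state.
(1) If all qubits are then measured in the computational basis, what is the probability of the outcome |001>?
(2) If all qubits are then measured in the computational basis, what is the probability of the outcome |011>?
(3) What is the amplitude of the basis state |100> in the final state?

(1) The probability of measuring |001> is 1/2. Key observation: steps 2-5 multiply out to the identity, so the circuit reduces to the remaining gates.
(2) The probability of measuring |011> is 1/2.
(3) The amplitude on |100> is 0.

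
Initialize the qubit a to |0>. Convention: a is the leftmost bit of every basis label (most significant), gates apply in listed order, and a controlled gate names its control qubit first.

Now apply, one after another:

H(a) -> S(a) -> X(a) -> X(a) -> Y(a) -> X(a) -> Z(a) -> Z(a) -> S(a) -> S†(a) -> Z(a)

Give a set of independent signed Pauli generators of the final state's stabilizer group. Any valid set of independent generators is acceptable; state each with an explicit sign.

The final state is stabilized by the group generated by +Y; other independent generating sets are equally valid. Key observation: steps 8-11 multiply out to the identity, so the circuit reduces to the remaining gates.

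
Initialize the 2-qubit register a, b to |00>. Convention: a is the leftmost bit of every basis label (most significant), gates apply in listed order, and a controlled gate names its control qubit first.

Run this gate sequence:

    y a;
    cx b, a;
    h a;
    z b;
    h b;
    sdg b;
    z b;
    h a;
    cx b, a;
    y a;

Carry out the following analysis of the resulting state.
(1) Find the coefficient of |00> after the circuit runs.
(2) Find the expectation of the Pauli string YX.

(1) The final state's coefficient on |00> equals sqrt(2)/2.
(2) The observable YX averages to -1.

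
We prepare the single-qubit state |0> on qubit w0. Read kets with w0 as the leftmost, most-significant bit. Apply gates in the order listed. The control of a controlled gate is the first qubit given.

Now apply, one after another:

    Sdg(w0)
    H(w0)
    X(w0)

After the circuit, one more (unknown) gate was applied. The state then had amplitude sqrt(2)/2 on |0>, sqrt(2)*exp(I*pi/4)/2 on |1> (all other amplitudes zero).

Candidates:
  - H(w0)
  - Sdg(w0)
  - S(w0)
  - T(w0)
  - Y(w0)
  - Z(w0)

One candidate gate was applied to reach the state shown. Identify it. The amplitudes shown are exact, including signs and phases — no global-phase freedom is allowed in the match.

The applied gate was T(w0).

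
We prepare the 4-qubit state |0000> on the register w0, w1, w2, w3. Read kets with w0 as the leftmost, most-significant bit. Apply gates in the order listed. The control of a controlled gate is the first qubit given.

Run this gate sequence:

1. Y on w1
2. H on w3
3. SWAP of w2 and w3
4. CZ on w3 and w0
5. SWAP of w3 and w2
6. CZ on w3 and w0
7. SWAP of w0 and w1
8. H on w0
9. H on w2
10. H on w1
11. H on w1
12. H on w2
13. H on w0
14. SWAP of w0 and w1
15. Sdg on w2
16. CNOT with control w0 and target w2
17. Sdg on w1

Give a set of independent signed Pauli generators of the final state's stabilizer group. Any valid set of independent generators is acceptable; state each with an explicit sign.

The final state is stabilized by the group generated by +IIIX, +ZIII, -IZII, +IIZI; other independent generating sets are equally valid.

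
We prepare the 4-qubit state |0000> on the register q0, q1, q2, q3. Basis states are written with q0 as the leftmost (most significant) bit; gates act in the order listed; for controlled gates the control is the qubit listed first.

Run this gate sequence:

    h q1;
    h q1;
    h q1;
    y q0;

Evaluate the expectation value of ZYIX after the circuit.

The observable ZYIX averages to 0. Key observation: steps 1-2 multiply out to the identity, so the circuit reduces to the remaining gates.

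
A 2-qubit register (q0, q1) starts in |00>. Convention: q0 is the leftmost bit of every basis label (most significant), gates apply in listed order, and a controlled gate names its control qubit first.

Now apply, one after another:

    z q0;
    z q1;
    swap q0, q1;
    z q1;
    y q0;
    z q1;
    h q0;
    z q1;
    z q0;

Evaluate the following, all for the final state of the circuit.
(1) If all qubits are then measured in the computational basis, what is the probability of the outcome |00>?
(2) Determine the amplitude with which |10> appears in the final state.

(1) The probability of measuring |00> is 1/2.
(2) |10> carries amplitude sqrt(2)*I/2 in the final state.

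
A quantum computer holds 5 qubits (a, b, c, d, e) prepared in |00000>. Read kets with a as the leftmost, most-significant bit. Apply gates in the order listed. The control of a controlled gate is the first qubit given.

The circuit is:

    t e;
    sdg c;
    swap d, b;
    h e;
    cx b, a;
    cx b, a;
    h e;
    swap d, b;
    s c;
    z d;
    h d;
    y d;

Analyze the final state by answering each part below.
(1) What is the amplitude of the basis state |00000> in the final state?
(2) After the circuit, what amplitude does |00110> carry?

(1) The final state's coefficient on |00000> equals -sqrt(2)*I/2. Key observation: steps 2-9 multiply out to the identity, so the circuit reduces to the remaining gates.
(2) |00110> carries amplitude 0 in the final state.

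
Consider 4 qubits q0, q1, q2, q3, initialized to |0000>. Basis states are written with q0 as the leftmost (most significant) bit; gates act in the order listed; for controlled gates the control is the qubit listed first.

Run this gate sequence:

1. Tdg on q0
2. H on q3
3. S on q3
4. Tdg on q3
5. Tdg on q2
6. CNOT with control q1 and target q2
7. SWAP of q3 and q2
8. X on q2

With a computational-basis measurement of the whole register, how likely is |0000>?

The probability of measuring |0000> is 1/2.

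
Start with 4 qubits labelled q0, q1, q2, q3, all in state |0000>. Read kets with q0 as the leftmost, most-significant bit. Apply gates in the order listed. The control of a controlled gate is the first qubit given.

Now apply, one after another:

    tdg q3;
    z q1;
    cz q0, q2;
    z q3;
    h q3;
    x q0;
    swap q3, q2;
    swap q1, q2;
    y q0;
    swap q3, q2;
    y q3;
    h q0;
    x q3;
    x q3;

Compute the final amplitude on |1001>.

The final state's coefficient on |1001> equals 1/2. Key observation: steps 13-14 multiply out to the identity, so the circuit reduces to the remaining gates.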